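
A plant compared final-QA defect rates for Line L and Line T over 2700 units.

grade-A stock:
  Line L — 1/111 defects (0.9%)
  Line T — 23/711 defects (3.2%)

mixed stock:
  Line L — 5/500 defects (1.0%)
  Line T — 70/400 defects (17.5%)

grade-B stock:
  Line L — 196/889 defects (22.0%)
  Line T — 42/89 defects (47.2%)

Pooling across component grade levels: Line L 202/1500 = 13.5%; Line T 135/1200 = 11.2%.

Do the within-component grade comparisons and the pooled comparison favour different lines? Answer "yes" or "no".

yes

Within each component grade level (grade-A stock 0.9% vs 3.2%; mixed stock 1.0% vs 17.5%; grade-B stock 22.0% vs 47.2%), Line L has the lower rate every time. Pooled: 13.5% vs 11.2% — Line T has the lower rate overall. The two comparisons disagree.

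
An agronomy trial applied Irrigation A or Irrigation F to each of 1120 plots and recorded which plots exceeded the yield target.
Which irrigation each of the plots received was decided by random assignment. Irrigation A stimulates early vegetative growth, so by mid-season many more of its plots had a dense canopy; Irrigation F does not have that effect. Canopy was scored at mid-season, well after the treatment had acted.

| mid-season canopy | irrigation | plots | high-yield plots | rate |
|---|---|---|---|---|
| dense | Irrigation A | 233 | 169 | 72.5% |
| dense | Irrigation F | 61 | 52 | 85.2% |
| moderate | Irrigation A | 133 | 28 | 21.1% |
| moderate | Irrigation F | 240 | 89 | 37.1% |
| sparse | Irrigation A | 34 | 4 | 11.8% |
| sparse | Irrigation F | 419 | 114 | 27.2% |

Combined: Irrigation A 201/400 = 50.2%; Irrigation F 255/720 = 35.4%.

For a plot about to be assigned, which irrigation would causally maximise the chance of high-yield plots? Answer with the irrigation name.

Irrigation A

Within every mid-season canopy level Irrigation F has the higher rate, yet pooled Irrigation A does — Simpson's reversal.
Mid-season canopy is recorded after the irrigation and is itself shifted by it — it sits on the causal path from irrigation to outcome. Conditioning on a mediator would strip out part of the effect we want; the pooled comparison gives the total causal effect.
Pooled: Irrigation A 50.2% vs Irrigation F 35.4%; Irrigation A is higher overall.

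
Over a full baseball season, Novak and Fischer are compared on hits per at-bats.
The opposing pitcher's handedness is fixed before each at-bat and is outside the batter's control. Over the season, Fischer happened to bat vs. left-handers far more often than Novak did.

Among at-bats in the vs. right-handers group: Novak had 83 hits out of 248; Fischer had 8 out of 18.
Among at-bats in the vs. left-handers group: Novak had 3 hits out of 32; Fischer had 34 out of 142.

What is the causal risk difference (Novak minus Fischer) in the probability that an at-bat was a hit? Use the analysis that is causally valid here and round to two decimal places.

Pitcher handedness differs across players for reasons unrelated to any effect of the player itself, and it separately predicts the outcome — a classic confounder. We must compare within pitcher handedness levels.
Adjusting over the population distribution of pitcher handedness: 0.605·(0.335−0.444) + 0.395·(0.094−0.239) = -0.124.

-0.12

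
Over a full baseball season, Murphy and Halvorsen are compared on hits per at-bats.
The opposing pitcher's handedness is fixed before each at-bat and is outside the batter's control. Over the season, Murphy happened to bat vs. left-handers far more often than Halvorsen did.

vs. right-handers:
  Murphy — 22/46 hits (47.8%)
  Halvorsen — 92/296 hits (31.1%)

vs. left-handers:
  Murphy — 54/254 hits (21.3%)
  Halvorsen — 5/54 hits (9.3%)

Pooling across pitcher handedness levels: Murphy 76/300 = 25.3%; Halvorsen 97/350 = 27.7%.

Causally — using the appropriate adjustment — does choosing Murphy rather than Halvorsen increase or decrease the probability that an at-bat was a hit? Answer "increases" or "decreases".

increases

The pitcher handedness-specific comparison favours Murphy throughout, but the pooled figures favour Halvorsen. The question is whether to condition on pitcher handedness.
Since pitcher handedness is a pre-existing factor (not a product of the player) and it affects the outcome on its own, it is a confounder. The stratified rates, not the pooled rate, identify the causal effect.
Within each level — vs. right-handers: 47.8% vs 31.1%; vs. left-handers: 21.3% vs 9.3% — Murphy is higher every time.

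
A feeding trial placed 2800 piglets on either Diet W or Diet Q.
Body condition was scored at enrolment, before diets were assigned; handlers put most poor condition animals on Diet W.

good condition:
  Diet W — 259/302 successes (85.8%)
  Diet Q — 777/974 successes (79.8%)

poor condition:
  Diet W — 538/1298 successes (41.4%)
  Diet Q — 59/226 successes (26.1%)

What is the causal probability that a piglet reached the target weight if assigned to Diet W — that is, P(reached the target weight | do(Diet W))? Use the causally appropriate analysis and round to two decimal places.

0.62

Starting body condition differs across diets for reasons unrelated to any effect of the diet itself, and it separately predicts the outcome — a classic confounder. We must compare within starting body condition levels.
Standardising Diet W to the population starting body condition mix: 0.456·259/302 + 0.544·538/1298 = 0.616.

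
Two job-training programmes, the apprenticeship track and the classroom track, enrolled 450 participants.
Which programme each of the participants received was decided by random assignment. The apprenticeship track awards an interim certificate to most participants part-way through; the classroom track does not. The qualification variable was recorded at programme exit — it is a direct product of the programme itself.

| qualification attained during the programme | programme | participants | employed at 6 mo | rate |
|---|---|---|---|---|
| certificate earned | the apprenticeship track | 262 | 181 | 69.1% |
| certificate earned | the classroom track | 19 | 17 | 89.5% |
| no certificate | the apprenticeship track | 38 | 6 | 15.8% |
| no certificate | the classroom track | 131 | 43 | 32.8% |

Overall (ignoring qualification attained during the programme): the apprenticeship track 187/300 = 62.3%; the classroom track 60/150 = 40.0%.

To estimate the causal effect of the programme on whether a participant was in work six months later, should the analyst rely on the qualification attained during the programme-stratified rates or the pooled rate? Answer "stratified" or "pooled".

pooled

The stratified and pooled comparisons disagree (the classroom track wins within each qualification attained during the programme; the apprenticeship track wins overall), so the answer turns on the causal role of qualification attained during the programme.
Qualification attained during the programme here is a post-treatment variable shaped by the programme; conditioning on it would introduce bias rather than remove it. The overall comparison is the causal one.
Pooled: the apprenticeship track 62.3% vs the classroom track 40.0%; the apprenticeship track is higher overall.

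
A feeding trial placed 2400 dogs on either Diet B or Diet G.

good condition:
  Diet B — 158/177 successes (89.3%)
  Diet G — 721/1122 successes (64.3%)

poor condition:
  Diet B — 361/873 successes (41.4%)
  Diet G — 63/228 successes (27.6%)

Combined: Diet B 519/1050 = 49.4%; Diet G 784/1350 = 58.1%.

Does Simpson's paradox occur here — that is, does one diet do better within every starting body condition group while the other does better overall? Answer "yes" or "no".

yes

Within each starting body condition level (good condition 89.3% vs 64.3%; poor condition 41.4% vs 27.6%), Diet B has the higher rate every time. Pooled: 49.4% vs 58.1% — Diet G has the higher rate overall. The two comparisons disagree.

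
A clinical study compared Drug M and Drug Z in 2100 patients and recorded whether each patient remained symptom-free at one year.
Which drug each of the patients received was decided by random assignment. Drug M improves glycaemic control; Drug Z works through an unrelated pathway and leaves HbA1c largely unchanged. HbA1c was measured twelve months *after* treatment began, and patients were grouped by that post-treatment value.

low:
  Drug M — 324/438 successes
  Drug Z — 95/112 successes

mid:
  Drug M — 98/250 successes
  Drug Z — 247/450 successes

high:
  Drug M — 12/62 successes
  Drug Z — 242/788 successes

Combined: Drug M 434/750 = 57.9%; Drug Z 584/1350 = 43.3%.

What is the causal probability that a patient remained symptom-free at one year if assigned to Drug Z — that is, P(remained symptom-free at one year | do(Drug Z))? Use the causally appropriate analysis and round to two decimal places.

Drug Z is higher inside every HbA1c stratum but Drug M is higher in aggregate. Whether to stratify depends on how HbA1c relates to the drug.
HbA1c lies on the pathway drug → HbA1c → outcome, so adjusting for it blocks the indirect effect. For the total causal effect of drug, use the unadjusted pooled rates.
So P(outcome | do(Drug Z)) is just the pooled rate for Drug Z: 584/1350 = 0.433.

0.43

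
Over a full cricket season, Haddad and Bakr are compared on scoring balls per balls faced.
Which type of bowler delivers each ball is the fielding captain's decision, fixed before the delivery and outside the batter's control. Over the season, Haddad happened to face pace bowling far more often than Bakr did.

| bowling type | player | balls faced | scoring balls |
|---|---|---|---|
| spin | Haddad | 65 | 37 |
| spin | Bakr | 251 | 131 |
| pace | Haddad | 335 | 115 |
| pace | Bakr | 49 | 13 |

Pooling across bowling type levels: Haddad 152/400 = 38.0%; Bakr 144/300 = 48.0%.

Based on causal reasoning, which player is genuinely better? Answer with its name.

Haddad

Nothing the player does changes bowling type; the imbalance is an allocation artefact. With bowling type also predicting the outcome, the pooled figure is confounded, and the within-stratum comparison is the causal one.
Within each level — spin: 56.9% vs 52.2%; pace: 34.3% vs 26.5% — Haddad is higher every time.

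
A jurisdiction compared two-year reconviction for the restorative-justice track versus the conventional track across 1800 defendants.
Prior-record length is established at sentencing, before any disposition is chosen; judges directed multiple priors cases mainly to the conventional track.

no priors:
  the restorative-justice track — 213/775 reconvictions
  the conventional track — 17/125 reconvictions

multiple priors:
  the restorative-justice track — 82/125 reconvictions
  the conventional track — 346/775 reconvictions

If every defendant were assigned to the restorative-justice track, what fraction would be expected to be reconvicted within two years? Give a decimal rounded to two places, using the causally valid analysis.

0.47

the conventional track is lower inside every prior-record length stratum but the restorative-justice track is lower in aggregate. Whether to stratify depends on how prior-record length relates to the disposition.
Prior-record length differs across dispositions for reasons unrelated to any effect of the disposition itself, and it separately predicts the outcome — a classic confounder. We must compare within prior-record length levels.
Standardising the restorative-justice track to the population prior-record length mix: 0.500·213/775 + 0.500·82/125 = 0.465.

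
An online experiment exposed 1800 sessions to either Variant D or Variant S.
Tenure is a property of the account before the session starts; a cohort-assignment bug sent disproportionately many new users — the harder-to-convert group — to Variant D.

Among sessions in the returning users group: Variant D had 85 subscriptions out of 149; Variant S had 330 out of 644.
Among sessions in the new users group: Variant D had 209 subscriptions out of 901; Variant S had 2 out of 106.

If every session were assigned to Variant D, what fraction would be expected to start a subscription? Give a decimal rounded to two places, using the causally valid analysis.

0.38

The imbalance in user tenure arose from how sessions were allocated, not from anything the variant did; and user tenure independently affects the outcome. The pooled gap is confounded — condition on user tenure.
Standardising Variant D to the population user tenure mix: 0.441·85/149 + 0.559·209/901 = 0.381.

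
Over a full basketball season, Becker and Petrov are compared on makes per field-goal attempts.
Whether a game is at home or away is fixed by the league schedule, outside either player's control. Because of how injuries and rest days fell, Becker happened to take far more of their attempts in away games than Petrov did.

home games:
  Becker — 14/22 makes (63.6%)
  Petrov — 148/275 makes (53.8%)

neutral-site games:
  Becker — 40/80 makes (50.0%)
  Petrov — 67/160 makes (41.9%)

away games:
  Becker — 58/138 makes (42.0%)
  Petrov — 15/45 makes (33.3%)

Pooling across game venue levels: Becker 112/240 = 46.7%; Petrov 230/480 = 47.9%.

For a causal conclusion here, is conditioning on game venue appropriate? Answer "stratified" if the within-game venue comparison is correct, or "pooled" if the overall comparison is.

stratified

Becker is higher inside every game venue stratum but Petrov is higher in aggregate. Whether to stratify depends on how game venue relates to the player.
Nothing the player does changes game venue; the imbalance is an allocation artefact. With game venue also predicting the outcome, the pooled figure is confounded, and the within-stratum comparison is the causal one.
Within each level — home games: 63.6% vs 53.8%; neutral-site games: 50.0% vs 41.9%; away games: 42.0% vs 33.3% — Becker is higher every time.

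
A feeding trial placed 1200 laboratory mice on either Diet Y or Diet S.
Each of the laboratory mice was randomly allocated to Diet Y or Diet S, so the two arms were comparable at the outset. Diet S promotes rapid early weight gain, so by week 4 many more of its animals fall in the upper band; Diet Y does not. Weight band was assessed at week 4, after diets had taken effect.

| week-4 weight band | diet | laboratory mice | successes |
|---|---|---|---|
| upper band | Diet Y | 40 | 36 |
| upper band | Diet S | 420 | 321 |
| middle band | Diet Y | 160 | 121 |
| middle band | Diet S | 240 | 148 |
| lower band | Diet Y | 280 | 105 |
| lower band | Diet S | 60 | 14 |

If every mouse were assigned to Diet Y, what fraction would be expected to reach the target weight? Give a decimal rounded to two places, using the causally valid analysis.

0.55

Diet Y is higher inside every week-4 weight band stratum but Diet S is higher in aggregate. Whether to stratify depends on how week-4 weight band relates to the diet.
Week-4 weight band here is a post-treatment variable shaped by the diet; conditioning on it would introduce bias rather than remove it. The overall comparison is the causal one.
So P(outcome | do(Diet Y)) is just the pooled rate for Diet Y: 262/480 = 0.546.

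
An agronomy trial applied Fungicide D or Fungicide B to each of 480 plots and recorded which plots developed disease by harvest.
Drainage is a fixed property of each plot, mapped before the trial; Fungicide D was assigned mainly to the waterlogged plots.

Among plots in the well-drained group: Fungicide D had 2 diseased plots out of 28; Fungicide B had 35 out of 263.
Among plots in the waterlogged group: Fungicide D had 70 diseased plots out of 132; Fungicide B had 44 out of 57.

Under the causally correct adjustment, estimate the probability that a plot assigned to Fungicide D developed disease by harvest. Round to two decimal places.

Since field drainage is a pre-existing factor (not a product of the fungicide) and it affects the outcome on its own, it is a confounder. The stratified rates, not the pooled rate, identify the causal effect.
Standardising Fungicide D to the population field drainage mix: 0.606·2/28 + 0.394·70/132 = 0.252.

0.25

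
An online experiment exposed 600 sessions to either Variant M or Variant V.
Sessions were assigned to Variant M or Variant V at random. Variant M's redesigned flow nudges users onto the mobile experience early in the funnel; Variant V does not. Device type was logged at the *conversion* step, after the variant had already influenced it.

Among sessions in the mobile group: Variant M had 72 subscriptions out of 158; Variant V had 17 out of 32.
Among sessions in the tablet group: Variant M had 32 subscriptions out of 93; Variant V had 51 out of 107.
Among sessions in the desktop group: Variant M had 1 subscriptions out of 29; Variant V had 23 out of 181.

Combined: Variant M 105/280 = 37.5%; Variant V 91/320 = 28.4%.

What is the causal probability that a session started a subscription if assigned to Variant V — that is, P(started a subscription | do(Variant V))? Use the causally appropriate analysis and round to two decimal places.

Device type is recorded after the variant and is itself shifted by it — it sits on the causal path from variant to outcome. Conditioning on a mediator would strip out part of the effect we want; the pooled comparison gives the total causal effect.
So P(outcome | do(Variant V)) is just the pooled rate for Variant V: 91/320 = 0.284.

0.28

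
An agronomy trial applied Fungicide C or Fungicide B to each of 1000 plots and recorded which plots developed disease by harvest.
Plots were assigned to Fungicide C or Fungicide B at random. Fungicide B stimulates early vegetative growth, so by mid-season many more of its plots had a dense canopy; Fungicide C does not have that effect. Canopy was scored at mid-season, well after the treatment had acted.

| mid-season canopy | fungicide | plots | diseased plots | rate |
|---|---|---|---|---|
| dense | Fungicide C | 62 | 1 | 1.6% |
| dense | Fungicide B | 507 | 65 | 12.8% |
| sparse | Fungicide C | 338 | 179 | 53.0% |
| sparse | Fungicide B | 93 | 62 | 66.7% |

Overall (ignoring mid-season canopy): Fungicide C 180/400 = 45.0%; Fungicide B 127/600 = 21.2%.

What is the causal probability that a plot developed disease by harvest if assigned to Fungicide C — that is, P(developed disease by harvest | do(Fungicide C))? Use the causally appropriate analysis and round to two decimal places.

0.45

Mid-season canopy here is a post-treatment variable shaped by the fungicide; conditioning on it would introduce bias rather than remove it. The overall comparison is the causal one.
So P(outcome | do(Fungicide C)) is just the pooled rate for Fungicide C: 180/400 = 0.450.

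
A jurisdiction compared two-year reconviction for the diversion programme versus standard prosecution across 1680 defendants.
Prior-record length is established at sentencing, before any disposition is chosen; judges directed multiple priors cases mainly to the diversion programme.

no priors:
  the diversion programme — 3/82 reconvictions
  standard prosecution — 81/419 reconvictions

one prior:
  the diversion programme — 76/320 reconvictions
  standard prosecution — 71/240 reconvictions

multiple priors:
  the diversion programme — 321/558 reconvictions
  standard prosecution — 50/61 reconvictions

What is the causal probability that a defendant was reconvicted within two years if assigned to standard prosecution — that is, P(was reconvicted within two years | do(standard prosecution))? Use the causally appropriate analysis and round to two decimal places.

The imbalance in prior-record length arose from how defendants were allocated, not from anything the disposition did; and prior-record length independently affects the outcome. The pooled gap is confounded — condition on prior-record length.
Standardising standard prosecution to the population prior-record length mix: 0.298·81/419 + 0.333·71/240 + 0.368·50/61 = 0.458.

0.46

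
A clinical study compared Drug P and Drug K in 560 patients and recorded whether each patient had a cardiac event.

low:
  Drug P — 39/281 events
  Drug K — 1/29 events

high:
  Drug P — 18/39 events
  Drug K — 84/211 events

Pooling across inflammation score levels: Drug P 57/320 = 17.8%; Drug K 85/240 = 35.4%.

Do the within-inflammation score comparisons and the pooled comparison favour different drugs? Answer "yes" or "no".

yes

Within each inflammation score level (low 13.9% vs 3.4%; high 46.2% vs 39.8%), Drug K has the lower rate every time. Pooled: 17.8% vs 35.4% — Drug P has the lower rate overall. The two comparisons disagree.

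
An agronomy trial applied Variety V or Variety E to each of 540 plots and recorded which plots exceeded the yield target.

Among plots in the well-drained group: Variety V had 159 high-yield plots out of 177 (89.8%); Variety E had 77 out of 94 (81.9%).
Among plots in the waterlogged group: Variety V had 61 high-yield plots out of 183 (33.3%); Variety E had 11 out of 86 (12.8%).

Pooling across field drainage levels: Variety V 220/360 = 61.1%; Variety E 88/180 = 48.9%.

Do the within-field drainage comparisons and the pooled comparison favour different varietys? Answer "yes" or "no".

no

Within each field drainage level (well-drained 89.8% vs 81.9%; waterlogged 33.3% vs 12.8%), Variety V has the higher rate every time. Pooled: 61.1% vs 48.9% — Variety V has the higher rate overall. They agree.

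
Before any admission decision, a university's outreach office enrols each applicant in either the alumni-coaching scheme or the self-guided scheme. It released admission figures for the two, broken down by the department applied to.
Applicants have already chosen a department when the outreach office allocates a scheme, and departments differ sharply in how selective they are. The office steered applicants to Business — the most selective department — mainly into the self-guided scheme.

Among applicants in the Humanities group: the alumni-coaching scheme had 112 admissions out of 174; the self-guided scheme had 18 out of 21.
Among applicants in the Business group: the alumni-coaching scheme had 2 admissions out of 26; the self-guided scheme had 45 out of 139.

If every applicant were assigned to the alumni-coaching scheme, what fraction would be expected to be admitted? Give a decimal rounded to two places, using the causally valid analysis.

Department is set before the outreach scheme has any effect — it is not caused by the outreach scheme — and it independently drives the outcome. That makes it a confounder, so the causal comparison is within department levels.
Standardising the alumni-coaching scheme to the population department mix: 0.542·112/174 + 0.458·2/26 = 0.384.

0.38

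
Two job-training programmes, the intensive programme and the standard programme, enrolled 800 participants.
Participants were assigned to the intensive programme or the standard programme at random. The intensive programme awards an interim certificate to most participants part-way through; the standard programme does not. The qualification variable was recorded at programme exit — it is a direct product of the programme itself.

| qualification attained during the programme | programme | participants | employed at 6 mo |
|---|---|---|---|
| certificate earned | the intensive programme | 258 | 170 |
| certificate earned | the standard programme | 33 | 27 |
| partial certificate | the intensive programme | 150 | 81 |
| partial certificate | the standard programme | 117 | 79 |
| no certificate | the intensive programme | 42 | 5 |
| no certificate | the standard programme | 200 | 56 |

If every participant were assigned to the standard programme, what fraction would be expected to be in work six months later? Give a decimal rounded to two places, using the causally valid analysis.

Qualification attained during the programme is downstream of the programme. One should not condition on a consequence of treatment, so the overall rates are the right comparison.
So P(outcome | do(the standard programme)) is just the pooled rate for the standard programme: 162/350 = 0.463.

0.46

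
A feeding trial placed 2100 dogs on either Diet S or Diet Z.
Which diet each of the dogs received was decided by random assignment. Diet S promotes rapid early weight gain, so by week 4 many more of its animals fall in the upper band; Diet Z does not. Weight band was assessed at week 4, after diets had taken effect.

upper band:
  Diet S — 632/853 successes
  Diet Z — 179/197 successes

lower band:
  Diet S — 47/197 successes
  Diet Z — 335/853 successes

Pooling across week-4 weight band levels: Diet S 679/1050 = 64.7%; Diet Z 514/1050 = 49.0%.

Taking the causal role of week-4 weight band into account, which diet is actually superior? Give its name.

The week-4 weight band-specific comparison favours Diet Z throughout, but the pooled figures favour Diet S. The question is whether to condition on week-4 weight band.
Week-4 weight band lies on the pathway diet → week-4 weight band → outcome, so adjusting for it blocks the indirect effect. For the total causal effect of diet, use the unadjusted pooled rates.
Pooled: Diet S 64.7% vs Diet Z 49.0%; Diet S is higher overall.

Diet S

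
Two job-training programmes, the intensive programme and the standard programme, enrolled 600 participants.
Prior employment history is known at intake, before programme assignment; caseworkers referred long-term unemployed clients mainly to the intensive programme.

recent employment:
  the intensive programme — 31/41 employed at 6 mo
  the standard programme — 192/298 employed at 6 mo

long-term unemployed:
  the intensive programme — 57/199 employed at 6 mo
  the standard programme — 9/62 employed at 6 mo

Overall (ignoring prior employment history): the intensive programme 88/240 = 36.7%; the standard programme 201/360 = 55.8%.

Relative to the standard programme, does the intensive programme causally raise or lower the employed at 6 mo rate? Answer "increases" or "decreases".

The stratified and pooled comparisons disagree (the intensive programme wins within each prior employment history; the standard programme wins overall), so the answer turns on the causal role of prior employment history.
Here prior employment history is a common cause — it drives both which programme a case falls under and the outcome. The crude comparison mixes populations; the stratum-specific rates are the causally relevant ones.
Within each level — recent employment: 75.6% vs 64.4%; long-term unemployed: 28.6% vs 14.5% — the intensive programme is higher every time.

increases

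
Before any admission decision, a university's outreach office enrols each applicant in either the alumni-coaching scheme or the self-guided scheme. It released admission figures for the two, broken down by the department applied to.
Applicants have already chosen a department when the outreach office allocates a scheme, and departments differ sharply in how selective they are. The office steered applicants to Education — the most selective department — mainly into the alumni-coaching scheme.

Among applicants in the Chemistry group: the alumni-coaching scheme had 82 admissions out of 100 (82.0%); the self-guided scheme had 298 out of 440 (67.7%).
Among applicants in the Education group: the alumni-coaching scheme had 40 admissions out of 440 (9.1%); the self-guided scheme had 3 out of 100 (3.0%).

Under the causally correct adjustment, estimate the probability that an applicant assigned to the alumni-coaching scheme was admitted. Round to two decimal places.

Since department is a pre-existing factor (not a product of the outreach scheme) and it affects the outcome on its own, it is a confounder. The stratified rates, not the pooled rate, identify the causal effect.
Standardising the alumni-coaching scheme to the population department mix: 0.500·82/100 + 0.500·40/440 = 0.455.

0.46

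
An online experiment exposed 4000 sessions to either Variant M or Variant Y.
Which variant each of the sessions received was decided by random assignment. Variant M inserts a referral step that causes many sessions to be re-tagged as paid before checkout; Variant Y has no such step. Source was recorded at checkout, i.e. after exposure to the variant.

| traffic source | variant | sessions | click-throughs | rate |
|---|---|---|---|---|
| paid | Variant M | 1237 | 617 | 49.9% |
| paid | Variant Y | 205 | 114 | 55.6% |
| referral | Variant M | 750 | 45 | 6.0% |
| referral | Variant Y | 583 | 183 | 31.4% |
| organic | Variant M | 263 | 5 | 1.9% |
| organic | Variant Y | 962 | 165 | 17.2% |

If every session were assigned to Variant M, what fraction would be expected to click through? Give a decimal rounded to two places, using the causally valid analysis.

0.30

Traffic source is recorded after the variant and is itself shifted by it — it sits on the causal path from variant to outcome. Conditioning on a mediator would strip out part of the effect we want; the pooled comparison gives the total causal effect.
So P(outcome | do(Variant M)) is just the pooled rate for Variant M: 667/2250 = 0.296.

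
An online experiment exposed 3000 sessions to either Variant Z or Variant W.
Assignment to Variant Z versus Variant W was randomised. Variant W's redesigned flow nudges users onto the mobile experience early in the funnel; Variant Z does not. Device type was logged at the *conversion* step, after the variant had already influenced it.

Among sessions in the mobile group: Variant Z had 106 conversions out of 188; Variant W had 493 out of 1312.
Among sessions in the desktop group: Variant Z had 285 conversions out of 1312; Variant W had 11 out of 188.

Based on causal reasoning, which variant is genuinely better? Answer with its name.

Variant W

The stratified and pooled comparisons disagree (Variant Z wins within each device type; Variant W wins overall), so the answer turns on the causal role of device type.
The distribution of device type is itself part of what the variant does — it is an intermediate outcome. Holding it fixed would remove that part of the effect; the total effect is the pooled difference.
Pooled: Variant Z 26.1% vs Variant W 33.6%; Variant W is higher overall.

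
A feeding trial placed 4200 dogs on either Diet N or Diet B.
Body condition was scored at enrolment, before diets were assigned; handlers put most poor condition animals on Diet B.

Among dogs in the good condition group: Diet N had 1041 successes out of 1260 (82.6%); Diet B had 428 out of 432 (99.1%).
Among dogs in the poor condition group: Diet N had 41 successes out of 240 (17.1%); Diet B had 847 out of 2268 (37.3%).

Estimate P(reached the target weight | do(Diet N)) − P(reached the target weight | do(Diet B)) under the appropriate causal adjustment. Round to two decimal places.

-0.19

Diet B is higher inside every starting body condition stratum but Diet N is higher in aggregate. Whether to stratify depends on how starting body condition relates to the diet.
Starting body condition is set before the diet has any effect — it is not caused by the diet — and it independently drives the outcome. That makes it a confounder, so the causal comparison is within starting body condition levels.
Adjusting over the population distribution of starting body condition: 0.403·(0.826−0.991) + 0.597·(0.171−0.373) = -0.187.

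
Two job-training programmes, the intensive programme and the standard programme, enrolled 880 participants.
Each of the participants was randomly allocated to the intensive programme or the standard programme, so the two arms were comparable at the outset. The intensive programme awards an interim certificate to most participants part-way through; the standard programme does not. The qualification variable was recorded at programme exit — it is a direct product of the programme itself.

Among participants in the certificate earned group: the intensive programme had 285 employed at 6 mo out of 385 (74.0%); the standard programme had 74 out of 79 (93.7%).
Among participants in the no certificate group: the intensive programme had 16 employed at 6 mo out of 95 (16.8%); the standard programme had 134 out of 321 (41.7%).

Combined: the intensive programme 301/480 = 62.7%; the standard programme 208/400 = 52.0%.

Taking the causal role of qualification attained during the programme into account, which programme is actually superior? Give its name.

the intensive programme

Qualification attained during the programme is downstream of the programme. One should not condition on a consequence of treatment, so the overall rates are the right comparison.
Pooled: the intensive programme 62.7% vs the standard programme 52.0%; the intensive programme is higher overall.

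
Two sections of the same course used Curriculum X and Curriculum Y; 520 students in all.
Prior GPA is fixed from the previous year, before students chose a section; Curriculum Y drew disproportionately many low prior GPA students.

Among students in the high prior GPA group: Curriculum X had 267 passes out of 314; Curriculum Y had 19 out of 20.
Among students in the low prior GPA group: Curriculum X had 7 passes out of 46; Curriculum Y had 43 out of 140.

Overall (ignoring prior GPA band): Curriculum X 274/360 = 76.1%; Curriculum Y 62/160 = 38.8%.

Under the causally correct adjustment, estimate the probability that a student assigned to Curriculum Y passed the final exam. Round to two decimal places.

Curriculum Y is higher inside every prior GPA band stratum but Curriculum X is higher in aggregate. Whether to stratify depends on how prior GPA band relates to the teaching method.
Prior GPA band differs across teaching methods for reasons unrelated to any effect of the teaching method itself, and it separately predicts the outcome — a classic confounder. We must compare within prior GPA band levels.
Standardising Curriculum Y to the population prior GPA band mix: 0.642·19/20 + 0.358·43/140 = 0.720.

0.72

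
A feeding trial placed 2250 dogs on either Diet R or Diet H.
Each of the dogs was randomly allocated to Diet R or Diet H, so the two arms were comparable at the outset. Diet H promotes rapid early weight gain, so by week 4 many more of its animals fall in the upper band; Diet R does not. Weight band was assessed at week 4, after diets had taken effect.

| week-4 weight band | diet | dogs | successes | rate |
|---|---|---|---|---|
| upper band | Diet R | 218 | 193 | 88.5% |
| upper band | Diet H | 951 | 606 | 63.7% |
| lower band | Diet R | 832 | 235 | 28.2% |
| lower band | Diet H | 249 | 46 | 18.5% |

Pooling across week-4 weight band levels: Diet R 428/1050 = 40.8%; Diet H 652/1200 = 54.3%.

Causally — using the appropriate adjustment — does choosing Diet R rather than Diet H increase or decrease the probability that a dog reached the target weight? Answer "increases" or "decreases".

decreases

Stratifying would compare diets among dogs the diets themselves sorted into week-4 weight band groups — a form of selection on an intermediate. The unconditioned pooled rates give the total causal effect.
Pooled: Diet R 40.8% vs Diet H 54.3%; Diet H is higher overall.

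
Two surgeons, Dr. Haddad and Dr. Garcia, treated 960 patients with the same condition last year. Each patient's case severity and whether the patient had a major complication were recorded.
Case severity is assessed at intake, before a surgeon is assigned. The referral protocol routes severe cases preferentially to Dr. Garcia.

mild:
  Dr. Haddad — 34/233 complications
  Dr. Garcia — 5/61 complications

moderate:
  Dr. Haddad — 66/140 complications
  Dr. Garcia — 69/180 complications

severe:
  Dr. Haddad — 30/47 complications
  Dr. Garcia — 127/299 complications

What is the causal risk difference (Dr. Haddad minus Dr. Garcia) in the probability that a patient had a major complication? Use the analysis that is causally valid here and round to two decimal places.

+0.13

The stratified and pooled comparisons disagree (Dr. Garcia wins within each case severity; Dr. Haddad wins overall), so the answer turns on the causal role of case severity.
Case severity differs across surgeons for reasons unrelated to any effect of the surgeon itself, and it separately predicts the outcome — a classic confounder. We must compare within case severity levels.
Adjusting over the population distribution of case severity: 0.306·(0.146−0.082) + 0.333·(0.471−0.383) + 0.360·(0.638−0.425) = +0.126.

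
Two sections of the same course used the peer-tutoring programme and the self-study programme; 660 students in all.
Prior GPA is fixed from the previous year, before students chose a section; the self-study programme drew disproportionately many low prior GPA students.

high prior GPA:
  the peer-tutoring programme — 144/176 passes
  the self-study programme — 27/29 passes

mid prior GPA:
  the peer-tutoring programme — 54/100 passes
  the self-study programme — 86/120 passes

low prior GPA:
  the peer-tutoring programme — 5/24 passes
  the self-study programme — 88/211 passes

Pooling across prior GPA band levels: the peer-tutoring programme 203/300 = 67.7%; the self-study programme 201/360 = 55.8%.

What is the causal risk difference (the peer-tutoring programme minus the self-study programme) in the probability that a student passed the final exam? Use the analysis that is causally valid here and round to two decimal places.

Prior GPA band differs across teaching methods for reasons unrelated to any effect of the teaching method itself, and it separately predicts the outcome — a classic confounder. We must compare within prior GPA band levels.
Adjusting over the population distribution of prior GPA band: 0.311·(0.818−0.931) + 0.333·(0.540−0.717) + 0.356·(0.208−0.417) = -0.168.

-0.17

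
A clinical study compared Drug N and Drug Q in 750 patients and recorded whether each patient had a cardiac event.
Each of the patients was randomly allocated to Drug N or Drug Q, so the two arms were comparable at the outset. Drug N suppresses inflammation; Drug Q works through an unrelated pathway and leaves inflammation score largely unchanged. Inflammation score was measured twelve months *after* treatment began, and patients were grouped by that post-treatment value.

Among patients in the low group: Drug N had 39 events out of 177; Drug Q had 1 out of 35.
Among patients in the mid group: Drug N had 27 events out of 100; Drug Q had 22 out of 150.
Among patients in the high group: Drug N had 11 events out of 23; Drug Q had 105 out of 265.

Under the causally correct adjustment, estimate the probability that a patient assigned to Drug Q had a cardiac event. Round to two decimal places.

The stratified and pooled comparisons disagree (Drug Q wins within each inflammation score; Drug N wins overall), so the answer turns on the causal role of inflammation score.
Inflammation score is downstream of the drug. One should not condition on a consequence of treatment, so the overall rates are the right comparison.
So P(outcome | do(Drug Q)) is just the pooled rate for Drug Q: 128/450 = 0.284.

0.28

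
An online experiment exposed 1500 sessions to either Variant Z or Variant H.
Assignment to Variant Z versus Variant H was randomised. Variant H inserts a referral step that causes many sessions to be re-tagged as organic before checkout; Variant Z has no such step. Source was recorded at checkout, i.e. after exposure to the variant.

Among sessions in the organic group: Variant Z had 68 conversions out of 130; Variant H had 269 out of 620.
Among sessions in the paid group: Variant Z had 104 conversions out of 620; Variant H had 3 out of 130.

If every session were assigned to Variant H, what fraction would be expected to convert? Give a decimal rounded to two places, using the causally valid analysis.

Variant Z is higher inside every traffic source stratum but Variant H is higher in aggregate. Whether to stratify depends on how traffic source relates to the variant.
Traffic source here is a post-treatment variable shaped by the variant; conditioning on it would introduce bias rather than remove it. The overall comparison is the causal one.
So P(outcome | do(Variant H)) is just the pooled rate for Variant H: 272/750 = 0.363.

0.36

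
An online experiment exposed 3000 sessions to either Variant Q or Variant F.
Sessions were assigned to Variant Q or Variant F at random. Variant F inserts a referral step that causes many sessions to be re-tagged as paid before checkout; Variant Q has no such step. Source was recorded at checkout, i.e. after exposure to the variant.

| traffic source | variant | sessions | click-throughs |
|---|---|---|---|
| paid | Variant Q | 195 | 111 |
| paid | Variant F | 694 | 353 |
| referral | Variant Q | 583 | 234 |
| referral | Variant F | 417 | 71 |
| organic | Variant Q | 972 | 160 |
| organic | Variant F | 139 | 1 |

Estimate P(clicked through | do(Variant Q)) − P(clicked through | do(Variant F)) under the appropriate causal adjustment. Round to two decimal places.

-0.05

Variant Q is higher inside every traffic source stratum but Variant F is higher in aggregate. Whether to stratify depends on how traffic source relates to the variant.
Because the variant influences traffic source, traffic source is a post-treatment mediator, not a confounder. Stratifying on it would bias the estimate; the causal effect is the crude pooled difference.
The causal difference is the pooled difference: 0.289 − 0.340 = -0.051.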